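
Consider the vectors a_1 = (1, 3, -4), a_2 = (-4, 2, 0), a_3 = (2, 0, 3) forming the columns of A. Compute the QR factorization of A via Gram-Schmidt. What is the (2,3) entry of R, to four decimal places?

r_{23} = -1.6231

e_1 = a_1/‖a_1‖ = (1, 3, -4)/5.0990 = (0.1961, 0.5883, -0.7845).
r_{12} = e_1·a_2 = 0.3922.
u_2 = a_2 − 0.3922·e_1 = (-4.0769, 1.7692, 0.3077).
‖u_2‖ = 4.4549, so e_2 = (-0.9152, 0.3971, 0.0691).
r_{23} = e_2·a_3 = -1.6231.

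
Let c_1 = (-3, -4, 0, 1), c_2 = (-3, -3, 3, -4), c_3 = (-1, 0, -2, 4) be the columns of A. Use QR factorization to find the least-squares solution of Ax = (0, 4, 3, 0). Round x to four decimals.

x = (-2.4806, 1.9161, 2.2747)

c_1 = (-3, -4, 0, 1); ‖c_1‖ = 5.0990, so e_1 = (-0.5883, -0.7845, 0.0000, 0.1961).
e_1·c_2 = (-0.5883)·(-3) + (-0.7845)·(-3) + 0.0000·3 + 0.1961·(-4) = 3.3340.
u_2 = c_2 − 3.3340·e_1 = (-1.0385, -0.3846, 3.0000, -4.6538).
‖u_2‖ = 5.6466, so e_2 = (-0.1839, -0.0681, 0.5313, -0.8242).
e_1·c_3 = (-0.5883)·(-1) + (-0.7845)·0 + 0.0000·(-2) + 0.1961·4 = 1.3728; e_2·c_3 = (-0.1839)·(-1) + (-0.0681)·0 + 0.5313·(-2) + (-0.8242)·4 = -4.1754.
u_3 = c_3 − 1.3728·e_1 + 4.1754·e_2 = (-0.9602, 0.7925, 0.2183, 0.2895).
‖u_3‖ = 1.2967, so e_3 = (-0.7405, 0.6112, 0.1684, 0.2233).
Qᵀb = (-3.1379, 1.3214, 2.9498).
Back-substitute: x_3 = 2.9498/1.2967 = 2.2747.
x_2 = (1.3214 + 4.1754·2.2747)/5.6466 = 1.9161.
x_1 = (-3.1379 − 3.3340·1.9161 − 1.3728·2.2747)/5.0990 = -2.4806.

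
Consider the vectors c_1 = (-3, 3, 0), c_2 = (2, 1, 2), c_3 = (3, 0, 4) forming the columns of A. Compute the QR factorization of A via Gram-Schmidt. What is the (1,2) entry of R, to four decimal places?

r_{12} = -0.7071

e_1 = c_1/‖c_1‖ = (-3, 3, 0)/4.2426 = (-0.7071, 0.7071, 0.0000).
r_{12} = e_1·c_2 = -0.7071.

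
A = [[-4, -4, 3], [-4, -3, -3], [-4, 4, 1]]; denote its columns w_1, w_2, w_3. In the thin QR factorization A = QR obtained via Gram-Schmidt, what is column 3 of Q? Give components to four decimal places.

q_3 = (0.6556, -0.7493, 0.0937)

w_1 = (-4, -4, -4); ‖w_1‖ = 6.9282, so q_1 = (-0.5774, -0.5774, -0.5774).
q_1·w_2 = (-0.5774)·(-4) + (-0.5774)·(-3) + (-0.5774)·4 = 1.7321.
u_2 = w_2 − 1.7321·q_1 = (-3.0000, -2.0000, 5.0000).
‖u_2‖ = 6.1644, so q_2 = (-0.4867, -0.3244, 0.8111).
q_1·w_3 = (-0.5774)·3 + (-0.5774)·(-3) + (-0.5774)·1 = -0.5774; q_2·w_3 = (-0.4867)·3 + (-0.3244)·(-3) + 0.8111·1 = 0.3244.
u_3 = w_3 + 0.5774·q_1 − 0.3244·q_2 = (2.8246, -3.2281, 0.4035).
‖u_3‖ = 4.3083, so q_3 = (0.6556, -0.7493, 0.0937).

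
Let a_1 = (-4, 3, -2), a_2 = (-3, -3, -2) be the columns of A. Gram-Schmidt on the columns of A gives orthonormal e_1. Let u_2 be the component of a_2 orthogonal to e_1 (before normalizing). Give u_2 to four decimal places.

a_1 = (-4, 3, -2); ‖a_1‖ = 5.3852, so e_1 = (-0.7428, 0.5571, -0.3714).
e_1·a_2 = (-0.7428)·(-3) + 0.5571·(-3) + (-0.3714)·(-2) = 1.2999.
u_2 = a_2 − 1.2999·e_1 = (-2.0345, -3.7241, -1.5172).

u_2 = (-2.0345, -3.7241, -1.5172)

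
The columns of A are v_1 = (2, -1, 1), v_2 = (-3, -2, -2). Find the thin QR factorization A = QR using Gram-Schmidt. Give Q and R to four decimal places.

Q = [[0.8165, -0.3015], [-0.4082, -0.9045], [0.4082, -0.3015]], R = [[2.4495, -2.4495], [0.0000, 3.3166]]

v_1 = (2, -1, 1); ‖v_1‖ = 2.4495, so q_1 = (0.8165, -0.4082, 0.4082).
q_1·v_2 = 0.8165·(-3) + (-0.4082)·(-2) + 0.4082·(-2) = -2.4495.
u_2 = v_2 + 2.4495·q_1 = (-1.0000, -3.0000, -1.0000).
‖u_2‖ = 3.3166, so q_2 = (-0.3015, -0.9045, -0.3015).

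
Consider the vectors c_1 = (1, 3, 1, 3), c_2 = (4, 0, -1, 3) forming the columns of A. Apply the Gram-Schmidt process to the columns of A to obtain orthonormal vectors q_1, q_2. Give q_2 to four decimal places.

c_1 = (1, 3, 1, 3); ‖c_1‖ = 4.4721, so q_1 = (0.2236, 0.6708, 0.2236, 0.6708).
q_1·c_2 = 0.2236·4 + 0.6708·0 + 0.2236·(-1) + 0.6708·3 = 2.6833.
u_2 = c_2 − 2.6833·q_1 = (3.4000, -1.8000, -1.6000, 1.2000).
‖u_2‖ = 4.3359, so q_2 = (0.7842, -0.4151, -0.3690, 0.2768).

q_2 = (0.7842, -0.4151, -0.3690, 0.2768)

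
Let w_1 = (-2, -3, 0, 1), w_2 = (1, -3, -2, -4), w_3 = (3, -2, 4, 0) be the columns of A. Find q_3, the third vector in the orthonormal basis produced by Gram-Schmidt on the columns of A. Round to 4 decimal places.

w_1 = (-2, -3, 0, 1); ‖w_1‖ = 3.7417, so q_1 = (-0.5345, -0.8018, 0.0000, 0.2673).
q_1·w_2 = (-0.5345)·1 + (-0.8018)·(-3) + 0.0000·(-2) + 0.2673·(-4) = 0.8018.
u_2 = w_2 − 0.8018·q_1 = (1.4286, -2.3571, -2.0000, -4.2143).
‖u_2‖ = 5.4182, so q_2 = (0.2637, -0.4350, -0.3691, -0.7778).
q_1·w_3 = (-0.5345)·3 + (-0.8018)·(-2) + 0.0000·4 + 0.2673·0 = 0.0000; q_2·w_3 = 0.2637·3 + (-0.4350)·(-2) + (-0.3691)·4 + (-0.7778)·0 = 0.1846.
u_3 = w_3 + 0.0000·q_1 − 0.1846·q_2 = (2.9513, -1.9197, 4.0681, 0.1436).
‖u_3‖ = 5.3820, so q_3 = (0.5484, -0.3567, 0.7559, 0.0267).

q_3 = (0.5484, -0.3567, 0.7559, 0.0267)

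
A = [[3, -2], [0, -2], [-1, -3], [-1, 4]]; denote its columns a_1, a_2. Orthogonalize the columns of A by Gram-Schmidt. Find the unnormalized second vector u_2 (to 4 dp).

a_1 = (3, 0, -1, -1); ‖a_1‖ = 3.3166, so e_1 = (0.9045, 0.0000, -0.3015, -0.3015).
e_1·a_2 = 0.9045·(-2) + 0.0000·(-2) + (-0.3015)·(-3) + (-0.3015)·4 = -2.1106.
u_2 = a_2 + 2.1106·e_1 = (-0.0909, -2.0000, -3.6364, 3.3636).

u_2 = (-0.0909, -2.0000, -3.6364, 3.3636)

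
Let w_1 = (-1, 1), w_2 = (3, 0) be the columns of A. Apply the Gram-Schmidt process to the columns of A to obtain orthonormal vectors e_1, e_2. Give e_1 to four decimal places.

w_1 = (-1, 1); ‖w_1‖ = 1.4142, so e_1 = (-0.7071, 0.7071).

e_1 = (-0.7071, 0.7071)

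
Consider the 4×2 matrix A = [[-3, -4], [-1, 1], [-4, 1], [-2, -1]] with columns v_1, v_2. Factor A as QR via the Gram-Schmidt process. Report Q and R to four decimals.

Q = [[-0.5477, -0.7678], [-0.1826, 0.3220], [-0.7303, 0.5449], [-0.3651, -0.0991]], R = [[5.4772, 1.6432], [0.0000, 4.0373]]

v_1 = (-3, -1, -4, -2); ‖v_1‖ = 5.4772, so q_1 = (-0.5477, -0.1826, -0.7303, -0.3651).
q_1·v_2 = (-0.5477)·(-4) + (-0.1826)·1 + (-0.7303)·1 + (-0.3651)·(-1) = 1.6432.
u_2 = v_2 − 1.6432·q_1 = (-3.1000, 1.3000, 2.2000, -0.4000).
‖u_2‖ = 4.0373, so q_2 = (-0.7678, 0.3220, 0.5449, -0.0991).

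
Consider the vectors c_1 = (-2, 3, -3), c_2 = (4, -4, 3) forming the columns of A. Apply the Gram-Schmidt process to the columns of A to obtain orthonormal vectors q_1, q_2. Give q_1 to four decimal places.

q_1 = c_1/‖c_1‖ = (-2, 3, -3)/4.6904 = (-0.4264, 0.6396, -0.6396).

q_1 = (-0.4264, 0.6396, -0.6396)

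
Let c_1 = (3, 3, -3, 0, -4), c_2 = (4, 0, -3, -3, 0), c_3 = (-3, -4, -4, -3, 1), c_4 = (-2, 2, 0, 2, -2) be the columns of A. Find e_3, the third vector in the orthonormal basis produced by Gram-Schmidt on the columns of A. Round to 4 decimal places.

c_1 = (3, 3, -3, 0, -4); ‖c_1‖ = 6.5574, so e_1 = (0.4575, 0.4575, -0.4575, 0.0000, -0.6100).
e_1·c_2 = 0.4575·4 + 0.4575·0 + (-0.4575)·(-3) + 0.0000·(-3) + (-0.6100)·0 = 3.2025.
u_2 = c_2 − 3.2025·e_1 = (2.5349, -1.4651, -1.5349, -3.0000, 1.9535).
‖u_2‖ = 4.8728, so e_2 = (0.5202, -0.3007, -0.3150, -0.6157, 0.4009).
e_1·c_3 = 0.4575·(-3) + 0.4575·(-4) + (-0.4575)·(-4) + 0.0000·(-3) + (-0.6100)·1 = -1.9825; e_2·c_3 = 0.5202·(-3) + (-0.3007)·(-4) + (-0.3150)·(-4) + (-0.6157)·(-3) + 0.4009·1 = 3.1499.
u_3 = c_3 + 1.9825·e_1 − 3.1499·e_2 = (-3.7316, -2.1459, -3.9148, -1.0607, -1.4721).
‖u_3‖ = 6.0949, so e_3 = (-0.6123, -0.3521, -0.6423, -0.1740, -0.2415).

e_3 = (-0.6123, -0.3521, -0.6423, -0.1740, -0.2415)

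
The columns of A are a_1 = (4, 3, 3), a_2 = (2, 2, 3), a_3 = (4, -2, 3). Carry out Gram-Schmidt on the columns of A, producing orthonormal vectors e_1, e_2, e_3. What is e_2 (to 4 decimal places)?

a_1 = (4, 3, 3); ‖a_1‖ = 5.8310, so e_1 = (0.6860, 0.5145, 0.5145).
e_1·a_2 = 0.6860·2 + 0.5145·2 + 0.5145·3 = 3.9445.
u_2 = a_2 − 3.9445·e_1 = (-0.7059, -0.0294, 0.9706).
‖u_2‖ = 1.2005, so e_2 = (-0.5880, -0.0245, 0.8085).

e_2 = (-0.5880, -0.0245, 0.8085)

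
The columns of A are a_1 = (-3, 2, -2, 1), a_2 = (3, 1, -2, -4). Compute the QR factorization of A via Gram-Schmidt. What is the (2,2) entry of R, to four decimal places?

q_1 = a_1/‖a_1‖ = (-3, 2, -2, 1)/4.2426 = (-0.7071, 0.4714, -0.4714, 0.2357).
r_{12} = q_1·a_2 = -1.6499.
u_2 = a_2 + 1.6499·q_1 = (1.8333, 1.7778, -2.7778, -3.6111).
r_{22} = ‖u_2‖ = 5.2228.

r_{22} = 5.2228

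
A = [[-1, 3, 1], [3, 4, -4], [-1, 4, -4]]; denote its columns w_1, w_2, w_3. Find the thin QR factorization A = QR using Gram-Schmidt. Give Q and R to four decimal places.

Q = [[-0.3015, 0.5551, 0.7752], [0.9045, 0.4236, 0.0485], [-0.3015, 0.7158, -0.6299]], R = [[3.3166, 1.5076, -2.7136], [0.0000, 6.2231, -4.0027], [0.0000, 0.0000, 3.1008]]

w_1 = (-1, 3, -1); ‖w_1‖ = 3.3166, so q_1 = (-0.3015, 0.9045, -0.3015).
q_1·w_2 = (-0.3015)·3 + 0.9045·4 + (-0.3015)·4 = 1.5076.
u_2 = w_2 − 1.5076·q_1 = (3.4545, 2.6364, 4.4545).
‖u_2‖ = 6.2231, so q_2 = (0.5551, 0.4236, 0.7158).
q_1·w_3 = (-0.3015)·1 + 0.9045·(-4) + (-0.3015)·(-4) = -2.7136; q_2·w_3 = 0.5551·1 + 0.4236·(-4) + 0.7158·(-4) = -4.0027.
u_3 = w_3 + 2.7136·q_1 + 4.0027·q_2 = (2.4038, 0.1502, -1.9531).
‖u_3‖ = 3.1008, so q_3 = (0.7752, 0.0485, -0.6299).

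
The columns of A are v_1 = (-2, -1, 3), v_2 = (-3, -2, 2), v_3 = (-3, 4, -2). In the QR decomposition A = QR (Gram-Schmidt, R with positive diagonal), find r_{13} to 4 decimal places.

r_{13} = -1.0690

v_1 = (-2, -1, 3); ‖v_1‖ = 3.7417, so q_1 = (-0.5345, -0.2673, 0.8018).
r_{13} = q_1·v_3 = -1.0690.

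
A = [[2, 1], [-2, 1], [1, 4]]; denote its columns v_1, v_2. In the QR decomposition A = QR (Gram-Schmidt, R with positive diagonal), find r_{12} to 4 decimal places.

v_1 = (2, -2, 1); ‖v_1‖ = 3.0000, so q_1 = (0.6667, -0.6667, 0.3333).
r_{12} = q_1·v_2 = 1.3333.

r_{12} = 1.3333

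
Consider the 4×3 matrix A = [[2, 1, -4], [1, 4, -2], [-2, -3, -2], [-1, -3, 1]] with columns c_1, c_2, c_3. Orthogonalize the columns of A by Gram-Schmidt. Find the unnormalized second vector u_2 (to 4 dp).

u_2 = (-2.0000, 2.5000, 0.0000, -1.5000)

c_1 = (2, 1, -2, -1); ‖c_1‖ = 3.1623, so e_1 = (0.6325, 0.3162, -0.6325, -0.3162).
e_1·c_2 = 0.6325·1 + 0.3162·4 + (-0.6325)·(-3) + (-0.3162)·(-3) = 4.7434.
u_2 = c_2 − 4.7434·e_1 = (-2.0000, 2.5000, 0.0000, -1.5000).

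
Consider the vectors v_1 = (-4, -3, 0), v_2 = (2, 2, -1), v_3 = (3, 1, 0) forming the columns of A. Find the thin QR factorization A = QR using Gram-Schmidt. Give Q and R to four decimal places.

Q = [[-0.8000, -0.2228, 0.5571], [-0.6000, 0.2971, -0.7428], [0.0000, -0.9285, -0.3714]], R = [[5.0000, -2.8000, -3.0000], [0.0000, 1.0770, -0.3714], [0.0000, 0.0000, 0.9285]]

q_1 = v_1/‖v_1‖ = (-4, -3, 0)/5.0000 = (-0.8000, -0.6000, 0.0000).
r_{12} = q_1·v_2 = -2.8000.
u_2 = v_2 + 2.8000·q_1 = (-0.2400, 0.3200, -1.0000).
‖u_2‖ = 1.0770, so q_2 = (-0.2228, 0.2971, -0.9285).
r_{13} = q_1·v_3 = -3.0000; r_{23} = q_2·v_3 = -0.3714.
u_3 = v_3 + 3.0000·q_1 + 0.3714·q_2 = (0.5172, -0.6897, -0.3448).
‖u_3‖ = 0.9285, so q_3 = (0.5571, -0.7428, -0.3714).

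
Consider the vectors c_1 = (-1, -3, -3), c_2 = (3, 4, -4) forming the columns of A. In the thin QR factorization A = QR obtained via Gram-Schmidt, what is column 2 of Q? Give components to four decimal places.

e_2 = (0.4464, 0.5539, -0.7027)

c_1 = (-1, -3, -3); ‖c_1‖ = 4.3589, so e_1 = (-0.2294, -0.6882, -0.6882).
e_1·c_2 = (-0.2294)·3 + (-0.6882)·4 + (-0.6882)·(-4) = -0.6882.
u_2 = c_2 + 0.6882·e_1 = (2.8421, 3.5263, -4.4737).
‖u_2‖ = 6.3660, so e_2 = (0.4464, 0.5539, -0.7027).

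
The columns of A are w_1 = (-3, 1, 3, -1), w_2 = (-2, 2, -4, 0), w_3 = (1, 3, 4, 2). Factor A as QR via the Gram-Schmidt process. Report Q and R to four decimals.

Q = [[-0.6708, -0.5398, 0.3032], [0.2236, 0.4568, 0.7581], [0.6708, -0.7059, 0.2274], [-0.2236, -0.0415, 0.5307]], R = [[4.4721, -0.8944, 2.2361], [0.0000, 4.8166, -2.0761], [0.0000, 0.0000, 4.5486]]

q_1 = w_1/‖w_1‖ = (-3, 1, 3, -1)/4.4721 = (-0.6708, 0.2236, 0.6708, -0.2236).
r_{12} = q_1·w_2 = -0.8944.
u_2 = w_2 + 0.8944·q_1 = (-2.6000, 2.2000, -3.4000, -0.2000).
‖u_2‖ = 4.8166, so q_2 = (-0.5398, 0.4568, -0.7059, -0.0415).
r_{13} = q_1·w_3 = 2.2361; r_{23} = q_2·w_3 = -2.0761.
u_3 = w_3 − 2.2361·q_1 + 2.0761·q_2 = (1.3793, 3.4483, 1.0345, 2.4138).
‖u_3‖ = 4.5486, so q_3 = (0.3032, 0.7581, 0.2274, 0.5307).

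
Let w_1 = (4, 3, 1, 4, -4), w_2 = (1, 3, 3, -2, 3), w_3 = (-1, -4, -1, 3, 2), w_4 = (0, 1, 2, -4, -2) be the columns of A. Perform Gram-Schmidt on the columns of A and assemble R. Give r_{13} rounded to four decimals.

r_{13} = -1.7070

w_1 = (4, 3, 1, 4, -4); ‖w_1‖ = 7.6158, so q_1 = (0.5252, 0.3939, 0.1313, 0.5252, -0.5252).
r_{13} = q_1·w_3 = -1.7070.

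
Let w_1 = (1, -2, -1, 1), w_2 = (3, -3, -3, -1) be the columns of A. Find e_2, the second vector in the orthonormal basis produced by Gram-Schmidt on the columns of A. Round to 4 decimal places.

e_2 = (0.4364, 0.0436, -0.4364, -0.7856)

w_1 = (1, -2, -1, 1); ‖w_1‖ = 2.6458, so e_1 = (0.3780, -0.7559, -0.3780, 0.3780).
e_1·w_2 = 0.3780·3 + (-0.7559)·(-3) + (-0.3780)·(-3) + 0.3780·(-1) = 4.1576.
u_2 = w_2 − 4.1576·e_1 = (1.4286, 0.1429, -1.4286, -2.5714).
‖u_2‖ = 3.2733, so e_2 = (0.4364, 0.0436, -0.4364, -0.7856).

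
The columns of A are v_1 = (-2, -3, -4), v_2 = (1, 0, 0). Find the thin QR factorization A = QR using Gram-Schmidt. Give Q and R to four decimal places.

Q = [[-0.3714, 0.9285], [-0.5571, -0.2228], [-0.7428, -0.2971]], R = [[5.3852, -0.3714], [0.0000, 0.9285]]

e_1 = v_1/‖v_1‖ = (-2, -3, -4)/5.3852 = (-0.3714, -0.5571, -0.7428).
r_{12} = e_1·v_2 = -0.3714.
u_2 = v_2 + 0.3714·e_1 = (0.8621, -0.2069, -0.2759).
‖u_2‖ = 0.9285, so e_2 = (0.9285, -0.2228, -0.2971).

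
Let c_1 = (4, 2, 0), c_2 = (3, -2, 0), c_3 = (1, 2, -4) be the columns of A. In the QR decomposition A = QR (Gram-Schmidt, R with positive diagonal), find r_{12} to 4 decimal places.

r_{12} = 1.7889

c_1 = (4, 2, 0); ‖c_1‖ = 4.4721, so e_1 = (0.8944, 0.4472, 0.0000).
r_{12} = e_1·c_2 = 1.7889.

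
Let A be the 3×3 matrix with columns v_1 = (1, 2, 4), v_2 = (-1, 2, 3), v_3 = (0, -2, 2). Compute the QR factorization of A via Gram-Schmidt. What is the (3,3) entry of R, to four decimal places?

v_1 = (1, 2, 4); ‖v_1‖ = 4.5826, so e_1 = (0.2182, 0.4364, 0.8729).
e_1·v_2 = 0.2182·(-1) + 0.4364·2 + 0.8729·3 = 3.2733.
u_2 = v_2 − 3.2733·e_1 = (-1.7143, 0.5714, 0.1429).
‖u_2‖ = 1.8127, so e_2 = (-0.9457, 0.3152, 0.0788).
e_1·v_3 = 0.2182·0 + 0.4364·(-2) + 0.8729·2 = 0.8729; e_2·v_3 = (-0.9457)·0 + 0.3152·(-2) + 0.0788·2 = -0.4729.
u_3 = v_3 − 0.8729·e_1 + 0.4729·e_2 = (-0.6377, -2.2319, 1.2754).
r_{33} = ‖u_3‖ = 2.6485.

r_{33} = 2.6485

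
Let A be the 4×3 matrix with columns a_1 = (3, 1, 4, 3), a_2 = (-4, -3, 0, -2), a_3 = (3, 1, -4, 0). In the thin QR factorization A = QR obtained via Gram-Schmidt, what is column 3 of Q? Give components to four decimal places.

q_3 = (0.5176, -0.7875, -0.3009, 0.1460)

a_1 = (3, 1, 4, 3); ‖a_1‖ = 5.9161, so q_1 = (0.5071, 0.1690, 0.6761, 0.5071).
q_1·a_2 = 0.5071·(-4) + 0.1690·(-3) + 0.6761·0 + 0.5071·(-2) = -3.5496.
u_2 = a_2 + 3.5496·q_1 = (-2.2000, -2.4000, 2.4000, -0.2000).
‖u_2‖ = 4.0497, so q_2 = (-0.5433, -0.5926, 0.5926, -0.0494).
q_1·a_3 = 0.5071·3 + 0.1690·1 + 0.6761·(-4) + 0.5071·0 = -1.0142; q_2·a_3 = (-0.5433)·3 + (-0.5926)·1 + 0.5926·(-4) + (-0.0494)·0 = -4.5929.
u_3 = a_3 + 1.0142·q_1 + 4.5929·q_2 = (1.0192, -1.5505, -0.5923, 0.2875).
‖u_3‖ = 1.9688, so q_3 = (0.5176, -0.7875, -0.3009, 0.1460).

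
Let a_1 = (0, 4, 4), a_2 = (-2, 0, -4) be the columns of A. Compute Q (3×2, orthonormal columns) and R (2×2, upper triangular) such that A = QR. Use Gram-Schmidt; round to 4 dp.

q_1 = a_1/‖a_1‖ = (0, 4, 4)/5.6569 = (0.0000, 0.7071, 0.7071).
r_{12} = q_1·a_2 = -2.8284.
u_2 = a_2 + 2.8284·q_1 = (-2.0000, 2.0000, -2.0000).
‖u_2‖ = 3.4641, so q_2 = (-0.5774, 0.5774, -0.5774).

Q = [[0.0000, -0.5774], [0.7071, 0.5774], [0.7071, -0.5774]], R = [[5.6569, -2.8284], [0.0000, 3.4641]]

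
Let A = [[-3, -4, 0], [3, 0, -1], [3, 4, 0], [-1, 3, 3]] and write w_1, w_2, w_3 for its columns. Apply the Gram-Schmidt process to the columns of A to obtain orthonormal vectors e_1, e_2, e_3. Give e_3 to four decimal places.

w_1 = (-3, 3, 3, -1); ‖w_1‖ = 5.2915, so e_1 = (-0.5669, 0.5669, 0.5669, -0.1890).
e_1·w_2 = (-0.5669)·(-4) + 0.5669·0 + 0.5669·4 + (-0.1890)·3 = 3.9686.
u_2 = w_2 − 3.9686·e_1 = (-1.7500, -2.2500, 1.7500, 3.7500).
‖u_2‖ = 5.0249, so e_2 = (-0.3483, -0.4478, 0.3483, 0.7463).
e_1·w_3 = (-0.5669)·0 + 0.5669·(-1) + 0.5669·0 + (-0.1890)·3 = -1.1339; e_2·w_3 = (-0.3483)·0 + (-0.4478)·(-1) + 0.3483·0 + 0.7463·3 = 2.6866.
u_3 = w_3 + 1.1339·e_1 − 2.6866·e_2 = (0.2928, 0.8458, -0.2928, 0.7808).
‖u_3‖ = 1.2233, so e_3 = (0.2393, 0.6914, -0.2393, 0.6382).

e_3 = (0.2393, 0.6914, -0.2393, 0.6382)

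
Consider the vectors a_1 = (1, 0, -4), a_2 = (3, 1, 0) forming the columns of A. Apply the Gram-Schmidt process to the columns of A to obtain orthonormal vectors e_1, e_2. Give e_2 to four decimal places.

a_1 = (1, 0, -4); ‖a_1‖ = 4.1231, so e_1 = (0.2425, 0.0000, -0.9701).
e_1·a_2 = 0.2425·3 + 0.0000·1 + (-0.9701)·0 = 0.7276.
u_2 = a_2 − 0.7276·e_1 = (2.8235, 1.0000, 0.7059).
‖u_2‖ = 3.0774, so e_2 = (0.9175, 0.3249, 0.2294).

e_2 = (0.9175, 0.3249, 0.2294)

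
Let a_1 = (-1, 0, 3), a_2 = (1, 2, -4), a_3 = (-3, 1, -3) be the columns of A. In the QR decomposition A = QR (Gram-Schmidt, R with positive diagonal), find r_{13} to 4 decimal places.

r_{13} = -1.8974

a_1 = (-1, 0, 3); ‖a_1‖ = 3.1623, so e_1 = (-0.3162, 0.0000, 0.9487).
r_{13} = e_1·a_3 = -1.8974.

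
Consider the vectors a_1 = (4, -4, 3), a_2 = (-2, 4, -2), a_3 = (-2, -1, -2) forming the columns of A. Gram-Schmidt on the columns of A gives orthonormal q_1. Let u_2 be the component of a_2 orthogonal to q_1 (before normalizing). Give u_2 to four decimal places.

a_1 = (4, -4, 3); ‖a_1‖ = 6.4031, so q_1 = (0.6247, -0.6247, 0.4685).
q_1·a_2 = 0.6247·(-2) + (-0.6247)·4 + 0.4685·(-2) = -4.6852.
u_2 = a_2 + 4.6852·q_1 = (0.9268, 1.0732, 0.1951).

u_2 = (0.9268, 1.0732, 0.1951)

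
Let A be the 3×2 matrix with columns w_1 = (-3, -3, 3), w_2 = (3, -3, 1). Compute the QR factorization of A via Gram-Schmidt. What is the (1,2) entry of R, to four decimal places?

w_1 = (-3, -3, 3); ‖w_1‖ = 5.1962, so q_1 = (-0.5774, -0.5774, 0.5774).
r_{12} = q_1·w_2 = 0.5774.

r_{12} = 0.5774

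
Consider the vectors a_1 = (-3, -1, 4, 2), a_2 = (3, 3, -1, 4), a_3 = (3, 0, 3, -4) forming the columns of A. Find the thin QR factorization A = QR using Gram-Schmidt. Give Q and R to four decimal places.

Q = [[-0.5477, 0.3837, 0.6024], [-0.1826, 0.4768, 0.1434], [0.7303, 0.0116, 0.6821], [0.3651, 0.7908, -0.3889]], R = [[5.4772, -1.4606, -0.9129], [0.0000, 5.7329, -1.9769], [0.0000, 0.0000, 5.4091]]

a_1 = (-3, -1, 4, 2); ‖a_1‖ = 5.4772, so q_1 = (-0.5477, -0.1826, 0.7303, 0.3651).
q_1·a_2 = (-0.5477)·3 + (-0.1826)·3 + 0.7303·(-1) + 0.3651·4 = -1.4606.
u_2 = a_2 + 1.4606·q_1 = (2.2000, 2.7333, 0.0667, 4.5333).
‖u_2‖ = 5.7329, so q_2 = (0.3837, 0.4768, 0.0116, 0.7908).
q_1·a_3 = (-0.5477)·3 + (-0.1826)·0 + 0.7303·3 + 0.3651·(-4) = -0.9129; q_2·a_3 = 0.3837·3 + 0.4768·0 + 0.0116·3 + 0.7908·(-4) = -1.9769.
u_3 = a_3 + 0.9129·q_1 + 1.9769·q_2 = (3.2586, 0.7759, 3.6897, -2.1034).
‖u_3‖ = 5.4091, so q_3 = (0.6024, 0.1434, 0.6821, -0.3889).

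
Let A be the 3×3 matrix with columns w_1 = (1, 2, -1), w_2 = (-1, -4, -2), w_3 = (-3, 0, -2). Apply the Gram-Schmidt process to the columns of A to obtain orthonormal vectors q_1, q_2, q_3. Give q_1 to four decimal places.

q_1 = (0.4082, 0.8165, -0.4082)

w_1 = (1, 2, -1); ‖w_1‖ = 2.4495, so q_1 = (0.4082, 0.8165, -0.4082).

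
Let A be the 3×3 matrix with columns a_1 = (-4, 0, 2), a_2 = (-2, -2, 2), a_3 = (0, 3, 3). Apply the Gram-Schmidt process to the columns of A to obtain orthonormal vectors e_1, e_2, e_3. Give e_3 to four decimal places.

a_1 = (-4, 0, 2); ‖a_1‖ = 4.4721, so e_1 = (-0.8944, 0.0000, 0.4472).
e_1·a_2 = (-0.8944)·(-2) + 0.0000·(-2) + 0.4472·2 = 2.6833.
u_2 = a_2 − 2.6833·e_1 = (0.4000, -2.0000, 0.8000).
‖u_2‖ = 2.1909, so e_2 = (0.1826, -0.9129, 0.3651).
e_1·a_3 = (-0.8944)·0 + 0.0000·3 + 0.4472·3 = 1.3416; e_2·a_3 = 0.1826·0 + (-0.9129)·3 + 0.3651·3 = -1.6432.
u_3 = a_3 − 1.3416·e_1 + 1.6432·e_2 = (1.5000, 1.5000, 3.0000).
‖u_3‖ = 3.6742, so e_3 = (0.4082, 0.4082, 0.8165).

e_3 = (0.4082, 0.4082, 0.8165)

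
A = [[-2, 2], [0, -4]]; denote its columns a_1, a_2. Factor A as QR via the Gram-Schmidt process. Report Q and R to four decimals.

Q = [[-1.0000, 0.0000], [0.0000, -1.0000]], R = [[2.0000, -2.0000], [0.0000, 4.0000]]

e_1 = a_1/‖a_1‖ = (-2, 0)/2.0000 = (-1.0000, 0.0000).
r_{12} = e_1·a_2 = -2.0000.
u_2 = a_2 + 2.0000·e_1 = (0.0000, -4.0000).
‖u_2‖ = 4.0000, so e_2 = (0.0000, -1.0000).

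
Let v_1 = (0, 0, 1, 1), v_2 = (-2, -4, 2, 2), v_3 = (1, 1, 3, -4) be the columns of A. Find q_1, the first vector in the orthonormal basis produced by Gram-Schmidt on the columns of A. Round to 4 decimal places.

v_1 = (0, 0, 1, 1); ‖v_1‖ = 1.4142, so q_1 = (0.0000, 0.0000, 0.7071, 0.7071).

q_1 = (0.0000, 0.0000, 0.7071, 0.7071)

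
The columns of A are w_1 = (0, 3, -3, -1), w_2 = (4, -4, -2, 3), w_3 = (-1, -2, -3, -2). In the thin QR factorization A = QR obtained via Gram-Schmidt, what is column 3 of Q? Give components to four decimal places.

w_1 = (0, 3, -3, -1); ‖w_1‖ = 4.3589, so q_1 = (0.0000, 0.6882, -0.6882, -0.2294).
q_1·w_2 = 0.0000·4 + 0.6882·(-4) + (-0.6882)·(-2) + (-0.2294)·3 = -2.0647.
u_2 = w_2 + 2.0647·q_1 = (4.0000, -2.5789, -3.4211, 2.5263).
‖u_2‖ = 6.3825, so q_2 = (0.6267, -0.4041, -0.5360, 0.3958).
q_1·w_3 = 0.0000·(-1) + 0.6882·(-2) + (-0.6882)·(-3) + (-0.2294)·(-2) = 1.1471; q_2·w_3 = 0.6267·(-1) + (-0.4041)·(-2) + (-0.5360)·(-3) + 0.3958·(-2) = 0.9978.
u_3 = w_3 − 1.1471·q_1 − 0.9978·q_2 = (-1.6253, -2.3863, -1.6757, -2.1318).
‖u_3‖ = 3.9609, so q_3 = (-0.4103, -0.6025, -0.4231, -0.5382).

q_3 = (-0.4103, -0.6025, -0.4231, -0.5382)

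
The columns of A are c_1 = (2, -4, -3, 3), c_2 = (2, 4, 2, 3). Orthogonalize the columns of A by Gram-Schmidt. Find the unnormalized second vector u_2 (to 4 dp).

c_1 = (2, -4, -3, 3); ‖c_1‖ = 6.1644, so q_1 = (0.3244, -0.6489, -0.4867, 0.4867).
q_1·c_2 = 0.3244·2 + (-0.6489)·4 + (-0.4867)·2 + 0.4867·3 = -1.4600.
u_2 = c_2 + 1.4600·q_1 = (2.4737, 3.0526, 1.2895, 3.7105).

u_2 = (2.4737, 3.0526, 1.2895, 3.7105)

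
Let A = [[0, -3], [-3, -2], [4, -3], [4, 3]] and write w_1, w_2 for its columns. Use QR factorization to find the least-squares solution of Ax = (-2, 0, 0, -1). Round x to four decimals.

x = (-0.1150, 0.1190)

w_1 = (0, -3, 4, 4); ‖w_1‖ = 6.4031, so q_1 = (0.0000, -0.4685, 0.6247, 0.6247).
q_1·w_2 = 0.0000·(-3) + (-0.4685)·(-2) + 0.6247·(-3) + 0.6247·3 = 0.9370.
u_2 = w_2 − 0.9370·q_1 = (-3.0000, -1.5610, -3.5854, 2.4146).
‖u_2‖ = 5.4883, so q_2 = (-0.5466, -0.2844, -0.6533, 0.4400).
Qᵀb = (-0.6247, 0.6533).
Back-substitute: x_2 = 0.6533/5.4883 = 0.1190.
x_1 = (-0.6247 − 0.9370·0.1190)/6.4031 = -0.1150.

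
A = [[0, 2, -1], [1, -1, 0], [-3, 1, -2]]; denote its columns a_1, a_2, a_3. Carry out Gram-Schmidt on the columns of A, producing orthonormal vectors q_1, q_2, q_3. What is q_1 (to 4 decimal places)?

q_1 = a_1/‖a_1‖ = (0, 1, -3)/3.1623 = (0.0000, 0.3162, -0.9487).

q_1 = (0.0000, 0.3162, -0.9487)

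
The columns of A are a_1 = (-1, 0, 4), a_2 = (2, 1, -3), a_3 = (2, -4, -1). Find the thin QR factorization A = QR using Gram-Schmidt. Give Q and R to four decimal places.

a_1 = (-1, 0, 4); ‖a_1‖ = 4.1231, so q_1 = (-0.2425, 0.0000, 0.9701).
q_1·a_2 = (-0.2425)·2 + 0.0000·1 + 0.9701·(-3) = -3.3955.
u_2 = a_2 + 3.3955·q_1 = (1.1765, 1.0000, 0.2941).
‖u_2‖ = 1.5718, so q_2 = (0.7485, 0.6362, 0.1871).
q_1·a_3 = (-0.2425)·2 + 0.0000·(-4) + 0.9701·(-1) = -1.4552; q_2·a_3 = 0.7485·2 + 0.6362·(-4) + 0.1871·(-1) = -1.2350.
u_3 = a_3 + 1.4552·q_1 + 1.2350·q_2 = (2.5714, -3.2143, 0.6429).
‖u_3‖ = 4.1662, so q_3 = (0.6172, -0.7715, 0.1543).

Q = [[-0.2425, 0.7485, 0.6172], [0.0000, 0.6362, -0.7715], [0.9701, 0.1871, 0.1543]], R = [[4.1231, -3.3955, -1.4552], [0.0000, 1.5718, -1.2350], [0.0000, 0.0000, 4.1662]]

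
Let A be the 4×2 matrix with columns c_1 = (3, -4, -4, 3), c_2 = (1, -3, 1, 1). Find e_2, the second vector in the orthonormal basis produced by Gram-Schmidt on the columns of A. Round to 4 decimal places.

e_2 = (0.0563, -0.6614, 0.7458, 0.0563)

e_1 = c_1/‖c_1‖ = (3, -4, -4, 3)/7.0711 = (0.4243, -0.5657, -0.5657, 0.4243).
r_{12} = e_1·c_2 = 1.9799.
u_2 = c_2 − 1.9799·e_1 = (0.1600, -1.8800, 2.1200, 0.1600).
‖u_2‖ = 2.8425, so e_2 = (0.0563, -0.6614, 0.7458, 0.0563).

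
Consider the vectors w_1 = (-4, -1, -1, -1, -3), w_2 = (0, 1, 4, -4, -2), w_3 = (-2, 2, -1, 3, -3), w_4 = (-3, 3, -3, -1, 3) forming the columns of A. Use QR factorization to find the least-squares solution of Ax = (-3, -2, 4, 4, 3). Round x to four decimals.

x = (-0.0290, -0.2688, -0.0082, -0.1842)

w_1 = (-4, -1, -1, -1, -3); ‖w_1‖ = 5.2915, so q_1 = (-0.7559, -0.1890, -0.1890, -0.1890, -0.5669).
q_1·w_2 = (-0.7559)·0 + (-0.1890)·1 + (-0.1890)·4 + (-0.1890)·(-4) + (-0.5669)·(-2) = 0.9449.
u_2 = w_2 − 0.9449·q_1 = (0.7143, 1.1786, 4.1786, -3.8214, -1.4643).
‖u_2‖ = 6.0089, so q_2 = (0.1189, 0.1961, 0.6954, -0.6360, -0.2437).
q_1·w_3 = (-0.7559)·(-2) + (-0.1890)·2 + (-0.1890)·(-1) + (-0.1890)·3 + (-0.5669)·(-3) = 2.4568; q_2·w_3 = 0.1189·(-2) + 0.1961·2 + 0.6954·(-1) + (-0.6360)·3 + (-0.2437)·(-3) = -1.7177.
u_3 = w_3 − 2.4568·q_1 + 1.7177·q_2 = (0.0613, 2.8012, 0.6588, 2.3719, -2.0257).
‖u_3‖ = 4.2443, so q_3 = (0.0144, 0.6600, 0.1552, 0.5588, -0.4773).
q_1·w_4 = (-0.7559)·(-3) + (-0.1890)·3 + (-0.1890)·(-3) + (-0.1890)·(-1) + (-0.5669)·3 = 0.7559; q_2·w_4 = 0.1189·(-3) + 0.1961·3 + 0.6954·(-3) + (-0.6360)·(-1) + (-0.2437)·3 = -1.9495; q_3·w_4 = 0.0144·(-3) + 0.6600·3 + 0.1552·(-3) + 0.5588·(-1) + (-0.4773)·3 = -0.5197.
u_4 = w_4 − 0.7559·q_1 + 1.9495·q_2 + 0.5197·q_3 = (-2.1893, 3.8682, -1.4208, -1.8065, 2.7055).
‖u_4‖ = 5.6884, so q_4 = (-0.3849, 0.6800, -0.2498, -0.3176, 0.4756).
Qᵀb = (-0.5669, -1.2422, 0.0611, -1.0480).
Back-substitute: x_4 = -1.0480/5.6884 = -0.1842.
x_3 = (0.0611 + 0.5197·(-0.1842))/4.2443 = -0.0082.
x_2 = (-1.2422 + 1.7177·(-0.0082) + 1.9495·(-0.1842))/6.0089 = -0.2688.
x_1 = (-0.5669 − 0.9449·(-0.2688) − 2.4568·(-0.0082) − 0.7559·(-0.1842))/5.2915 = -0.0290.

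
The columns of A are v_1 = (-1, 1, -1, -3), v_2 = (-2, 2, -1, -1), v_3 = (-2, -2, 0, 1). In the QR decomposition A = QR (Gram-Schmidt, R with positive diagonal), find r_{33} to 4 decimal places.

r_{33} = 2.8347

q_1 = v_1/‖v_1‖ = (-1, 1, -1, -3)/3.4641 = (-0.2887, 0.2887, -0.2887, -0.8660).
r_{12} = q_1·v_2 = 2.3094.
u_2 = v_2 − 2.3094·q_1 = (-1.3333, 1.3333, -0.3333, 1.0000).
‖u_2‖ = 2.1602, so q_2 = (-0.6172, 0.6172, -0.1543, 0.4629).
r_{13} = q_1·v_3 = -0.8660; r_{23} = q_2·v_3 = 0.4629.
u_3 = v_3 + 0.8660·q_1 − 0.4629·q_2 = (-1.9643, -2.0357, -0.1786, 0.0357).
r_{33} = ‖u_3‖ = 2.8347.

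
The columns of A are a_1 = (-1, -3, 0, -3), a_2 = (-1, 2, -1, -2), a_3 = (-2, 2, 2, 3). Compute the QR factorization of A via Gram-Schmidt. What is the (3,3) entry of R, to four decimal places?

a_1 = (-1, -3, 0, -3); ‖a_1‖ = 4.3589, so e_1 = (-0.2294, -0.6882, 0.0000, -0.6882).
e_1·a_2 = (-0.2294)·(-1) + (-0.6882)·2 + 0.0000·(-1) + (-0.6882)·(-2) = 0.2294.
u_2 = a_2 − 0.2294·e_1 = (-0.9474, 2.1579, -1.0000, -1.8421).
‖u_2‖ = 3.1539, so e_2 = (-0.3004, 0.6842, -0.3171, -0.5841).
e_1·a_3 = (-0.2294)·(-2) + (-0.6882)·2 + 0.0000·2 + (-0.6882)·3 = -2.9824; e_2·a_3 = (-0.3004)·(-2) + 0.6842·2 + (-0.3171)·2 + (-0.5841)·3 = -0.4172.
u_3 = a_3 + 2.9824·e_1 + 0.4172·e_2 = (-2.8095, 0.2328, 1.8677, 0.7037).
r_{33} = ‖u_3‖ = 3.4542.

r_{33} = 3.4542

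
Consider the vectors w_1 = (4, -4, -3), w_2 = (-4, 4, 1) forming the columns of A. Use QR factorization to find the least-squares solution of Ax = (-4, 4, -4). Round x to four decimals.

e_1 = w_1/‖w_1‖ = (4, -4, -3)/6.4031 = (0.6247, -0.6247, -0.4685).
r_{12} = e_1·w_2 = -5.4661.
u_2 = w_2 + 5.4661·e_1 = (-0.5854, 0.5854, -1.5610).
‖u_2‖ = 1.7669, so e_2 = (-0.3313, 0.3313, -0.8835).
Qᵀb = (-3.1235, 6.1842).
Back-substitute: x_2 = 6.1842/1.7669 = 3.5000.
x_1 = (-3.1235 + 5.4661·3.5000)/6.4031 = 2.5000.

x = (2.5000, 3.5000)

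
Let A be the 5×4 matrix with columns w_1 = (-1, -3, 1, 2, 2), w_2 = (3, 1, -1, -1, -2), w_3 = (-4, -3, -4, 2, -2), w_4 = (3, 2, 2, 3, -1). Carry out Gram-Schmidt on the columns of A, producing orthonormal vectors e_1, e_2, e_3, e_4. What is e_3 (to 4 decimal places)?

e_1 = w_1/‖w_1‖ = (-1, -3, 1, 2, 2)/4.3589 = (-0.2294, -0.6882, 0.2294, 0.4588, 0.4588).
r_{12} = e_1·w_2 = -2.9824.
u_2 = w_2 + 2.9824·e_1 = (2.3158, -1.0526, -0.3158, 0.3684, -0.6316).
‖u_2‖ = 2.6656, so e_2 = (0.8688, -0.3949, -0.1185, 0.1382, -0.2369).
r_{13} = e_1·w_3 = 2.0647; r_{23} = e_2·w_3 = -1.0662.
u_3 = w_3 − 2.0647·e_1 + 1.0662·e_2 = (-2.6000, -2.0000, -4.6000, 1.2000, -3.2000).
‖u_3‖ = 6.6030, so e_3 = (-0.3938, -0.3029, -0.6966, 0.1817, -0.4846).

e_3 = (-0.3938, -0.3029, -0.6966, 0.1817, -0.4846)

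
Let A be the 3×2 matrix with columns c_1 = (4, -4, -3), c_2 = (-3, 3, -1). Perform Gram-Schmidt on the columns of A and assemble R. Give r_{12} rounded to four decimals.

r_{12} = -3.2796

c_1 = (4, -4, -3); ‖c_1‖ = 6.4031, so q_1 = (0.6247, -0.6247, -0.4685).
r_{12} = q_1·c_2 = -3.2796.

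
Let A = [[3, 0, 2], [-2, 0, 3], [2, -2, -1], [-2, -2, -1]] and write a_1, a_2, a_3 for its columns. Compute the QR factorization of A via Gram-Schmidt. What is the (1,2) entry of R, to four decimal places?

a_1 = (3, -2, 2, -2); ‖a_1‖ = 4.5826, so q_1 = (0.6547, -0.4364, 0.4364, -0.4364).
r_{12} = q_1·a_2 = 0.0000.

r_{12} = 0.0000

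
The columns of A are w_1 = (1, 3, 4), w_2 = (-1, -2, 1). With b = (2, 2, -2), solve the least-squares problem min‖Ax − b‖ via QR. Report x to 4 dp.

x = (-0.1633, -1.4150)

e_1 = w_1/‖w_1‖ = (1, 3, 4)/5.0990 = (0.1961, 0.5883, 0.7845).
r_{12} = e_1·w_2 = -0.5883.
u_2 = w_2 + 0.5883·e_1 = (-0.8846, -1.6538, 1.4615).
‖u_2‖ = 2.3778, so e_2 = (-0.3720, -0.6955, 0.6147).
Qᵀb = (0.0000, -3.3645).
Back-substitute: x_2 = -3.3645/2.3778 = -1.4150.
x_1 = (0.0000 + 0.5883·(-1.4150))/5.0990 = -0.1633.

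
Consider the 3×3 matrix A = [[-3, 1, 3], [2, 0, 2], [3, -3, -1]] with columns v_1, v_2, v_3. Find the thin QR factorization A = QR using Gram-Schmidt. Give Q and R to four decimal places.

Q = [[-0.6396, -0.3424, 0.6882], [0.4264, 0.5869, 0.6882], [0.6396, -0.7337, 0.2294]], R = [[4.6904, -2.5584, -1.7056], [0.0000, 1.8586, 0.8804], [0.0000, 0.0000, 3.2118]]

v_1 = (-3, 2, 3); ‖v_1‖ = 4.6904, so q_1 = (-0.6396, 0.4264, 0.6396).
q_1·v_2 = (-0.6396)·1 + 0.4264·0 + 0.6396·(-3) = -2.5584.
u_2 = v_2 + 2.5584·q_1 = (-0.6364, 1.0909, -1.3636).
‖u_2‖ = 1.8586, so q_2 = (-0.3424, 0.5869, -0.7337).
q_1·v_3 = (-0.6396)·3 + 0.4264·2 + 0.6396·(-1) = -1.7056; q_2·v_3 = (-0.3424)·3 + 0.5869·2 + (-0.7337)·(-1) = 0.8804.
u_3 = v_3 + 1.7056·q_1 − 0.8804·q_2 = (2.2105, 2.2105, 0.7368).
‖u_3‖ = 3.2118, so q_3 = (0.6882, 0.6882, 0.2294).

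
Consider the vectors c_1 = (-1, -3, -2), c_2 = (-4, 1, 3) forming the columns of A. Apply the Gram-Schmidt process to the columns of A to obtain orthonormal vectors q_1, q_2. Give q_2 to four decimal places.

q_2 = (-0.8855, -0.0145, 0.4645)

c_1 = (-1, -3, -2); ‖c_1‖ = 3.7417, so q_1 = (-0.2673, -0.8018, -0.5345).
q_1·c_2 = (-0.2673)·(-4) + (-0.8018)·1 + (-0.5345)·3 = -1.3363.
u_2 = c_2 + 1.3363·q_1 = (-4.3571, -0.0714, 2.2857).
‖u_2‖ = 4.9208, so q_2 = (-0.8855, -0.0145, 0.4645).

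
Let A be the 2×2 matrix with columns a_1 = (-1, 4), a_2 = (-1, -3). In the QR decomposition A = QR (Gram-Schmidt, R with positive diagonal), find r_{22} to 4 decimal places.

r_{22} = 1.6977

q_1 = a_1/‖a_1‖ = (-1, 4)/4.1231 = (-0.2425, 0.9701).
r_{12} = q_1·a_2 = -2.6679.
u_2 = a_2 + 2.6679·q_1 = (-1.6471, -0.4118).
r_{22} = ‖u_2‖ = 1.6977.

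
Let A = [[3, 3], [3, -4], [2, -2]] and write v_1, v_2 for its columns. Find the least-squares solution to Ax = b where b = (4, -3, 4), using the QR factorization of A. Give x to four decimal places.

x = (0.7317, 0.7284)

e_1 = v_1/‖v_1‖ = (3, 3, 2)/4.6904 = (0.6396, 0.6396, 0.4264).
r_{12} = e_1·v_2 = -1.4924.
u_2 = v_2 + 1.4924·e_1 = (3.9545, -3.0455, -1.3636).
‖u_2‖ = 5.1742, so e_2 = (0.7643, -0.5886, -0.2635).
Qᵀb = (2.3452, 3.7687).
Back-substitute: x_2 = 3.7687/5.1742 = 0.7284.
x_1 = (2.3452 + 1.4924·0.7284)/4.6904 = 0.7317.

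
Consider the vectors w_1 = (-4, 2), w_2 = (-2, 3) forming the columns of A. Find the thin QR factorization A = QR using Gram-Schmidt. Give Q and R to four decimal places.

w_1 = (-4, 2); ‖w_1‖ = 4.4721, so q_1 = (-0.8944, 0.4472).
q_1·w_2 = (-0.8944)·(-2) + 0.4472·3 = 3.1305.
u_2 = w_2 − 3.1305·q_1 = (0.8000, 1.6000).
‖u_2‖ = 1.7889, so q_2 = (0.4472, 0.8944).

Q = [[-0.8944, 0.4472], [0.4472, 0.8944]], R = [[4.4721, 3.1305], [0.0000, 1.7889]]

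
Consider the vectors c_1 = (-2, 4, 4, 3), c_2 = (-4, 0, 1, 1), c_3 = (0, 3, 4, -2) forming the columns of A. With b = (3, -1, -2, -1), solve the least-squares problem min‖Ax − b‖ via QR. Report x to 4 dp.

x = (-0.1830, -0.6669, -0.1255)

e_1 = c_1/‖c_1‖ = (-2, 4, 4, 3)/6.7082 = (-0.2981, 0.5963, 0.5963, 0.4472).
r_{12} = e_1·c_2 = 2.2361.
u_2 = c_2 − 2.2361·e_1 = (-3.3333, -1.3333, -0.3333, 0.0000).
‖u_2‖ = 3.6056, so e_2 = (-0.9245, -0.3698, -0.0925, 0.0000).
r_{13} = e_1·c_3 = 3.2796; r_{23} = e_2·c_3 = -1.4792.
u_3 = c_3 − 3.2796·e_1 + 1.4792·e_2 = (-0.3897, 0.4974, 1.9077, -3.4667).
‖u_3‖ = 4.0070, so e_3 = (-0.0973, 0.1241, 0.4761, -0.8651).
Qᵀb = (-3.1305, -2.2188, -0.5030).
Back-substitute: x_3 = -0.5030/4.0070 = -0.1255.
x_2 = (-2.2188 + 1.4792·(-0.1255))/3.6056 = -0.6669.
x_1 = (-3.1305 − 2.2361·(-0.6669) − 3.2796·(-0.1255))/6.7082 = -0.1830.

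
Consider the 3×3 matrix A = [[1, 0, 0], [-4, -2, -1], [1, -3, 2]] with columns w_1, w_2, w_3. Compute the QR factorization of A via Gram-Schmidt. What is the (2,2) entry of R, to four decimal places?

w_1 = (1, -4, 1); ‖w_1‖ = 4.2426, so q_1 = (0.2357, -0.9428, 0.2357).
q_1·w_2 = 0.2357·0 + (-0.9428)·(-2) + 0.2357·(-3) = 1.1785.
u_2 = w_2 − 1.1785·q_1 = (-0.2778, -0.8889, -3.2778).
r_{22} = ‖u_2‖ = 3.4075.

r_{22} = 3.4075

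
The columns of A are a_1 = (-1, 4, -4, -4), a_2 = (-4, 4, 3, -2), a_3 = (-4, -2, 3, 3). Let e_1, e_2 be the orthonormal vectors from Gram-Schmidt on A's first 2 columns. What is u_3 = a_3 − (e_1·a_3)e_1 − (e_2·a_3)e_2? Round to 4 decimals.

a_1 = (-1, 4, -4, -4); ‖a_1‖ = 7.0000, so e_1 = (-0.1429, 0.5714, -0.5714, -0.5714).
e_1·a_2 = (-0.1429)·(-4) + 0.5714·4 + (-0.5714)·3 + (-0.5714)·(-2) = 2.2857.
u_2 = a_2 − 2.2857·e_1 = (-3.6735, 2.6939, 4.3061, -0.6939).
‖u_2‖ = 6.3068, so e_2 = (-0.5825, 0.4271, 0.6828, -0.1100).
e_1·a_3 = (-0.1429)·(-4) + 0.5714·(-2) + (-0.5714)·3 + (-0.5714)·3 = -4.0000; e_2·a_3 = (-0.5825)·(-4) + 0.4271·(-2) + 0.6828·3 + (-0.1100)·3 = 3.1938.
u_3 = a_3 + 4.0000·e_1 − 3.1938·e_2 = (-2.7111, -1.0785, -1.4664, 1.0657).

u_3 = (-2.7111, -1.0785, -1.4664, 1.0657)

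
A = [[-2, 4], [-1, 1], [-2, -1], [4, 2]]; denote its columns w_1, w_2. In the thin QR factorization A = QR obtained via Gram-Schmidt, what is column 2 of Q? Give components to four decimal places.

q_2 = (0.8707, 0.2219, -0.1963, 0.3926)

w_1 = (-2, -1, -2, 4); ‖w_1‖ = 5.0000, so q_1 = (-0.4000, -0.2000, -0.4000, 0.8000).
q_1·w_2 = (-0.4000)·4 + (-0.2000)·1 + (-0.4000)·(-1) + 0.8000·2 = 0.2000.
u_2 = w_2 − 0.2000·q_1 = (4.0800, 1.0400, -0.9200, 1.8400).
‖u_2‖ = 4.6861, so q_2 = (0.8707, 0.2219, -0.1963, 0.3926).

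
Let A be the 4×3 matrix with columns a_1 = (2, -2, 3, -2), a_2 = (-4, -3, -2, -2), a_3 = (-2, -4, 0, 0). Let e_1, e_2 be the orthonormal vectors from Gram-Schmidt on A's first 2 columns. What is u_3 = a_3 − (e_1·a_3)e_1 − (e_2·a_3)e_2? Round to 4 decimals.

a_1 = (2, -2, 3, -2); ‖a_1‖ = 4.5826, so e_1 = (0.4364, -0.4364, 0.6547, -0.4364).
e_1·a_2 = 0.4364·(-4) + (-0.4364)·(-3) + 0.6547·(-2) + (-0.4364)·(-2) = -0.8729.
u_2 = a_2 + 0.8729·e_1 = (-3.6190, -3.3810, -1.4286, -2.3810).
‖u_2‖ = 5.6779, so e_2 = (-0.6374, -0.5955, -0.2516, -0.4193).
e_1·a_3 = 0.4364·(-2) + (-0.4364)·(-4) + 0.6547·0 + (-0.4364)·0 = 0.8729; e_2·a_3 = (-0.6374)·(-2) + (-0.5955)·(-4) + (-0.2516)·0 + (-0.4193)·0 = 3.6566.
u_3 = a_3 − 0.8729·e_1 − 3.6566·e_2 = (-0.0502, -1.4417, 0.3486, 1.9143).

u_3 = (-0.0502, -1.4417, 0.3486, 1.9143)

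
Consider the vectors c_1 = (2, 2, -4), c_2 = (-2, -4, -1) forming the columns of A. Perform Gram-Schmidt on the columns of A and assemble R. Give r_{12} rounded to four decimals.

r_{12} = -1.6330

e_1 = c_1/‖c_1‖ = (2, 2, -4)/4.8990 = (0.4082, 0.4082, -0.8165).
r_{12} = e_1·c_2 = -1.6330.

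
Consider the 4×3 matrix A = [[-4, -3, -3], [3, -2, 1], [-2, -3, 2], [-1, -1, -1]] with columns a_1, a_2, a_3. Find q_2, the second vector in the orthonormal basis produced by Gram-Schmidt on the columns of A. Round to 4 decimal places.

q_2 = (-0.3040, -0.7919, -0.5119, -0.1360)

q_1 = a_1/‖a_1‖ = (-4, 3, -2, -1)/5.4772 = (-0.7303, 0.5477, -0.3651, -0.1826).
r_{12} = q_1·a_2 = 2.3735.
u_2 = a_2 − 2.3735·q_1 = (-1.2667, -3.3000, -2.1333, -0.5667).
‖u_2‖ = 4.1673, so q_2 = (-0.3040, -0.7919, -0.5119, -0.1360).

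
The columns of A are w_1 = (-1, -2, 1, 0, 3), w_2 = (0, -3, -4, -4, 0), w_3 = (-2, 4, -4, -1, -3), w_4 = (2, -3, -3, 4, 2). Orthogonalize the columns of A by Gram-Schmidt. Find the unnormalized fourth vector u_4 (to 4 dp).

u_4 = (1.3905, -1.0940, -3.5899, 4.4104, 0.9308)

q_1 = w_1/‖w_1‖ = (-1, -2, 1, 0, 3)/3.8730 = (-0.2582, -0.5164, 0.2582, 0.0000, 0.7746).
r_{12} = q_1·w_2 = 0.5164.
u_2 = w_2 − 0.5164·q_1 = (0.1333, -2.7333, -4.1333, -4.0000, -0.4000).
‖u_2‖ = 6.3823, so q_2 = (0.0209, -0.4283, -0.6476, -0.6267, -0.0627).
r_{13} = q_1·w_3 = -4.9058; r_{23} = q_2·w_3 = 1.6504.
u_3 = w_3 + 4.9058·q_1 − 1.6504·q_2 = (-3.3011, 2.1735, -1.6645, 0.0344, 0.9034).
‖u_3‖ = 4.3829, so q_3 = (-0.7532, 0.4959, -0.3798, 0.0078, 0.2061).
r_{14} = q_1·w_4 = 1.8074; r_{24} = q_2·w_4 = 0.6372; r_{34} = q_3·w_4 = -1.4112.
u_4 = w_4 − 1.8074·q_1 − 0.6372·q_2 + 1.4112·q_3 = (1.3905, -1.0940, -3.5899, 4.4104, 0.9308).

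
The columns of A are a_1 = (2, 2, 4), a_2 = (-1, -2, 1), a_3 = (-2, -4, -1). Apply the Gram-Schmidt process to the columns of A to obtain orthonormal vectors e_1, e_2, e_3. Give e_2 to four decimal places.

e_2 = (-0.3450, -0.7591, 0.5521)

a_1 = (2, 2, 4); ‖a_1‖ = 4.8990, so e_1 = (0.4082, 0.4082, 0.8165).
e_1·a_2 = 0.4082·(-1) + 0.4082·(-2) + 0.8165·1 = -0.4082.
u_2 = a_2 + 0.4082·e_1 = (-0.8333, -1.8333, 1.3333).
‖u_2‖ = 2.4152, so e_2 = (-0.3450, -0.7591, 0.5521).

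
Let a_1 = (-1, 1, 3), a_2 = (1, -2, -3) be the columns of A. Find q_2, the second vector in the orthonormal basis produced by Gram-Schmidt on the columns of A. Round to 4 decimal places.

a_1 = (-1, 1, 3); ‖a_1‖ = 3.3166, so q_1 = (-0.3015, 0.3015, 0.9045).
q_1·a_2 = (-0.3015)·1 + 0.3015·(-2) + 0.9045·(-3) = -3.6181.
u_2 = a_2 + 3.6181·q_1 = (-0.0909, -0.9091, 0.2727).
‖u_2‖ = 0.9535, so q_2 = (-0.0953, -0.9535, 0.2860).

q_2 = (-0.0953, -0.9535, 0.2860)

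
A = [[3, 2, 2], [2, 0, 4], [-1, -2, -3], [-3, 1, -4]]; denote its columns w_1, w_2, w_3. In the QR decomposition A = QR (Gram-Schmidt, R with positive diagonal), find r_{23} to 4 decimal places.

r_{23} = -0.1082

q_1 = w_1/‖w_1‖ = (3, 2, -1, -3)/4.7958 = (0.6255, 0.4170, -0.2085, -0.6255).
r_{12} = q_1·w_2 = 1.0426.
u_2 = w_2 − 1.0426·q_1 = (1.3478, -0.4348, -1.7826, 1.6522).
‖u_2‖ = 2.8130, so q_2 = (0.4791, -0.1546, -0.6337, 0.5873).
r_{23} = q_2·w_3 = -0.1082.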